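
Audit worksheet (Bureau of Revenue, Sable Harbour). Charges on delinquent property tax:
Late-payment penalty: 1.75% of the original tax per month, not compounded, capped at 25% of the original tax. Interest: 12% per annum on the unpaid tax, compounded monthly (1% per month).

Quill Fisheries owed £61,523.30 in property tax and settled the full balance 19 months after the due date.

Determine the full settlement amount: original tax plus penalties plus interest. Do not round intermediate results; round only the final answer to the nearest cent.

£89,707.67

Penalty (uncapped): 19 × 1.75% × £61,523.30 = £20,456.50…; cap = 25% × £61,523.30 = £15,380.83… → penalty = £15,380.83…
Interest: £61,523.30 × ((1 + 0.01)^19 − 1) = £61,523.30 × 0.2081090… = £12,803.5494…
Total = £61,523.30 + £15,380.8250 + £12,803.5494… = £89,707.67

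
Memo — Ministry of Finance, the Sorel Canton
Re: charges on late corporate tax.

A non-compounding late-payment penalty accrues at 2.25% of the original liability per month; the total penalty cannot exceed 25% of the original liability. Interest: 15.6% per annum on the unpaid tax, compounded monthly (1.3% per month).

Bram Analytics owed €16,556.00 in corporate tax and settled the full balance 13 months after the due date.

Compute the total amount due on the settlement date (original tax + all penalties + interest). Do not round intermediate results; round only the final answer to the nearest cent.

€23,721.95

Penalty (uncapped): 13 × 2.25% × €16,556.00 = €4,842.63; cap = 25% × €16,556.00 = €4,139.00 → penalty = €4,139.00
Interest: €16,556.00 × ((1 + 0.013)^13 − 1) = €16,556.00 × 0.1828312… = €3,026.9542…
Total = €16,556.00 + €4,139.0000 + €3,026.9542… = €23,721.95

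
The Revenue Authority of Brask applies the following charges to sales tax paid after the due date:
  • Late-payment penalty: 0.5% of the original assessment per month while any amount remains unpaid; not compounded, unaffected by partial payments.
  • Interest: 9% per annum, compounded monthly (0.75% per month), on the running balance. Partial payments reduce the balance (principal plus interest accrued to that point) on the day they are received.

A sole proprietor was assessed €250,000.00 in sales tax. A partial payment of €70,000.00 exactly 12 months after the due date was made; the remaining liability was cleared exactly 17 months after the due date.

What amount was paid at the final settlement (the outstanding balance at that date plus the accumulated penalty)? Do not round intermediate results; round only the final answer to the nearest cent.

€232,446.47

Balance at month 12: €250,000.0000 × (1 + 0.0075)^12 = €273,451.7244…
After €70,000.00 payment: €273,451.7244… − €70,000.00 = €203,451.7244…
Balance at month 17: €203,451.7244… × (1 + 0.0075)^5 = €211,196.4672…
Penalty: 17 × 0.5% × €250,000.00 = €21,250.00
Final settlement = outstanding balance + penalty = €211,196.4672… + €21,250.00 = €232,446.47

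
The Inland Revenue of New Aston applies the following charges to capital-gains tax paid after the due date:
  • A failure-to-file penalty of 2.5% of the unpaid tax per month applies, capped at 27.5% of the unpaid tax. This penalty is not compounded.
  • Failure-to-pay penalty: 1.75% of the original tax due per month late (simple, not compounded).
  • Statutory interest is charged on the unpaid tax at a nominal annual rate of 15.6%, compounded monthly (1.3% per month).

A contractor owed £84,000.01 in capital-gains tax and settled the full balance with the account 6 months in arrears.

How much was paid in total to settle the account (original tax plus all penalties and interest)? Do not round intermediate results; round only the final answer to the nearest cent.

Failure-to-file: 6 × 2.5% × £84,000.01 = £12,600.00… (under the 27.5% cap)
Failure-to-pay penalty = 1.75% × £84,000.01 × 6 mo = £8,820.00…
Interest: £84,000.01 × ((1 + 0.013)^6 − 1) = £84,000.01 × 0.0805794… = £6,768.6679…
Total = £84,000.01 + £21,420.0026… + £6,768.6679… = £112,188.68

£112,188.68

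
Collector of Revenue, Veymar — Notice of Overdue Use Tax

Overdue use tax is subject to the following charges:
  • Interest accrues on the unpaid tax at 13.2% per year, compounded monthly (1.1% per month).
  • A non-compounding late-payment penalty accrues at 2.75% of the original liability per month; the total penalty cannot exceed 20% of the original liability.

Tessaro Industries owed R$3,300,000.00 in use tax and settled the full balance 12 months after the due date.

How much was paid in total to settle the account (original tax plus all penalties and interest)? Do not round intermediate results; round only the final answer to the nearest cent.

Penalty (uncapped): 12 × 2.75% × R$3,300,000.00 = R$1,089,000.00; cap = 20% × R$3,300,000.00 = R$660,000.00 → penalty = R$660,000.00
Interest: R$3,300,000.00 × ((1 + 0.011)^12 − 1) = R$3,300,000.00 × 0.1402862… = R$462,944.4484…
Total = R$3,300,000.00 + R$660,000.0000 + R$462,944.4484… = R$4,422,944.45

R$4,422,944.45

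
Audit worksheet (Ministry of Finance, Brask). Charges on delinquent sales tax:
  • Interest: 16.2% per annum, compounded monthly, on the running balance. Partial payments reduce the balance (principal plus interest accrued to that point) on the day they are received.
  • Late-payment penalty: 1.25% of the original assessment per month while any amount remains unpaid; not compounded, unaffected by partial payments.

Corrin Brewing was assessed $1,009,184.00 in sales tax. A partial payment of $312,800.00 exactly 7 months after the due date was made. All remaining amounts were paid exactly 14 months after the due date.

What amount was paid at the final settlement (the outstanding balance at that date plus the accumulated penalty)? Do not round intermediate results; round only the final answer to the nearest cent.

Monthly rate = 16.2% ÷ 12 = 1.35%
Balance at month 7: $1,009,184.0000 × (1 + 0.0135)^7 = $1,108,502.3742…
After $312,800.00 payment: $1,108,502.3742… − $312,800.00 = $795,702.3742…
Balance at month 14: $795,702.3742… × (1 + 0.0135)^7 = $874,011.0534…
Penalty: 14 × 1.25% × $1,009,184.00 = $176,607.20
Final settlement = outstanding balance + penalty = $874,011.0534… + $176,607.20 = $1,050,618.25

$1,050,618.25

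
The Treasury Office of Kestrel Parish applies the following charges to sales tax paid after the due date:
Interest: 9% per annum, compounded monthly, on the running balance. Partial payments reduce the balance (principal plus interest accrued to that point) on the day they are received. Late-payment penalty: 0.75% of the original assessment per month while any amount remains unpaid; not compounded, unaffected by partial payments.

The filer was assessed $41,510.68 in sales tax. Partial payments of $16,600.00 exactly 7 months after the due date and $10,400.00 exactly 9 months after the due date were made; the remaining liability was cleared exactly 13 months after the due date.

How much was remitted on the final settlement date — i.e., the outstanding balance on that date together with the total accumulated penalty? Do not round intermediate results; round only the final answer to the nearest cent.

Monthly rate = 9% ÷ 12 = 0.75%
Balance at month 7: $41,510.6800 × (1 + 0.0075)^7 = $43,739.6427…
After $16,600.00 payment: $43,739.6427… − $16,600.00 = $27,139.6427…
Balance at month 9: $27,139.6427… × (1 + 0.0075)^2 = $27,548.2640…
After $10,400.00 payment: $27,548.2640… − $10,400.00 = $17,148.2640…
Balance at month 13: $17,148.2640… × (1 + 0.0075)^4 = $17,668.5284…
Penalty: 13 × 0.75% × $41,510.68 = $4,047.29…
Final settlement = outstanding balance + penalty = $17,668.5284… + $4,047.29… = $21,715.82

$21,715.82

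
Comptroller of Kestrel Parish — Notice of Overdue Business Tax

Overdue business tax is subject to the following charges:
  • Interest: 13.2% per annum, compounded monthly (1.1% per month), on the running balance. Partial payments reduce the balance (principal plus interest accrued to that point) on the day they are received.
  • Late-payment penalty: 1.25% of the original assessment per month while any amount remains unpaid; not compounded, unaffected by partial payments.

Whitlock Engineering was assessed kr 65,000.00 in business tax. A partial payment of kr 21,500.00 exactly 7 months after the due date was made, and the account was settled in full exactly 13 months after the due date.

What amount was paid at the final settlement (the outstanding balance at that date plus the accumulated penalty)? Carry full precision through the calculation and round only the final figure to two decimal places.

kr 62,537.81

Balance at month 7: kr 65,000.0000 × (1 + 0.011)^7 = kr 70,173.2266…
After kr 21,500.00 payment: kr 70,173.2266… − kr 21,500.00 = kr 48,673.2266…
Balance at month 13: kr 48,673.2266… × (1 + 0.011)^6 = kr 51,975.3078…
Penalty: 13 × 1.25% × kr 65,000.00 = kr 10,562.50
Final settlement = outstanding balance + penalty = kr 51,975.3078… + kr 10,562.50 = kr 62,537.81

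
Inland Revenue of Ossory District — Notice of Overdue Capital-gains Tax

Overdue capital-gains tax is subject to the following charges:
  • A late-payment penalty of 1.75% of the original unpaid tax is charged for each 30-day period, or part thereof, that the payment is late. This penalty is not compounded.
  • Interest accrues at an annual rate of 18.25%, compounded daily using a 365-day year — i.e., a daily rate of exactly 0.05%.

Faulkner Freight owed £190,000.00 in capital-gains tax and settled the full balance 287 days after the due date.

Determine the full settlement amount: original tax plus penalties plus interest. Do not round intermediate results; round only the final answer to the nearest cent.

Penalty periods: ⌈287/30⌉ = 10; penalty = 10 × 1.75% × £190,000.00 = £33,250.00
Interest: £190,000.00 × ((1 + 0.0005)^287 − 1) = £190,000.00 × 0.15426541… = £29,310.4288…
Total = £190,000.00 + £33,250.0000 + £29,310.4288… = £252,560.43

£252,560.43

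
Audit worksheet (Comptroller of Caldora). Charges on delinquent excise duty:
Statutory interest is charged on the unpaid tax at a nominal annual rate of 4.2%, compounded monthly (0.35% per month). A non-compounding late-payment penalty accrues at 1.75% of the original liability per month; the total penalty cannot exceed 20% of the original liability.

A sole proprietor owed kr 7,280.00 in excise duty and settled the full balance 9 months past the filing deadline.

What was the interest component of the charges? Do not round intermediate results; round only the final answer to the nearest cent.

kr 232.56

Interest: kr 7,280.00 × ((1 + 0.0035)^9 − 1) = kr 7,280.00 × 0.0319446… = kr 232.5568…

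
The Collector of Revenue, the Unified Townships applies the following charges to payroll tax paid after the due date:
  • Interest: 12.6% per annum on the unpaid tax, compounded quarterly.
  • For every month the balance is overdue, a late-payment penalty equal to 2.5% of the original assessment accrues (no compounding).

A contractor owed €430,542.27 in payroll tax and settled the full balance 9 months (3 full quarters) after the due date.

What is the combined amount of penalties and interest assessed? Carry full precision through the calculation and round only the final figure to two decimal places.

Late-payment penalty: 9 × 2.5% × €430,542.27 = €96,872.01…
Interest (12.6%/yr ÷ 4 = 3.15%/quarter): €430,542.27 × ((1 + 0.0315)^3 − 1) = €41,981.3182…
Penalties + interest = €96,872.0108… + €41,981.3182… = €138,853.33

€138,853.33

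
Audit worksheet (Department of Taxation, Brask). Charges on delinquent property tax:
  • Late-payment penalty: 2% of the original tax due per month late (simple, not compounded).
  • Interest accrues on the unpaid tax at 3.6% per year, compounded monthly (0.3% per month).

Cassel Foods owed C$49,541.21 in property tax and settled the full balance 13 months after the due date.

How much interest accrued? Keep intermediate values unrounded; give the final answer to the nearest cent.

Interest: C$49,541.21 × ((1 + 0.003)^13 − 1) = C$49,541.21 × 0.0397098… = C$1,967.2706…

C$1,967.27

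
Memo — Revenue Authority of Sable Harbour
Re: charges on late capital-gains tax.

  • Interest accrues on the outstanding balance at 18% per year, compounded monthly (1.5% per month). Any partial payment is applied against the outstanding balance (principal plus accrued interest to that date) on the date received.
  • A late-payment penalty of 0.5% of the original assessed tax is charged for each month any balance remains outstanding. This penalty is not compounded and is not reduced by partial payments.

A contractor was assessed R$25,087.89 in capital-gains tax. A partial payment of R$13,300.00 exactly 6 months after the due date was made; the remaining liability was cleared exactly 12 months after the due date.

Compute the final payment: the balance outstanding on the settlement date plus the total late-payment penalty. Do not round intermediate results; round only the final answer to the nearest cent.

Balance at month 6: R$25,087.8900 × (1 + 0.015)^6 = R$27,432.1843…
After R$13,300.00 payment: R$27,432.1843… − R$13,300.00 = R$14,132.1843…
Balance at month 12: R$14,132.1843… × (1 + 0.015)^6 = R$15,452.7418…
Penalty: 12 × 0.5% × R$25,087.89 = R$1,505.27…
Final settlement = outstanding balance + penalty = R$15,452.7418… + R$1,505.27… = R$16,958.02

R$16,958.02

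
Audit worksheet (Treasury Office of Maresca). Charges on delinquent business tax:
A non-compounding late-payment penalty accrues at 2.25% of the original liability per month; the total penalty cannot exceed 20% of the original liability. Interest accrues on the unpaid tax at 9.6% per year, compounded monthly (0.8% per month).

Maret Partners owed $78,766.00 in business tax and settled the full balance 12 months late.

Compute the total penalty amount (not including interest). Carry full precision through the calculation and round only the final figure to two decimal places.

$15,753.20

Penalty (uncapped): 12 × 2.25% × $78,766.00 = $21,266.82; cap = 20% × $78,766.00 = $15,753.20 → penalty = $15,753.20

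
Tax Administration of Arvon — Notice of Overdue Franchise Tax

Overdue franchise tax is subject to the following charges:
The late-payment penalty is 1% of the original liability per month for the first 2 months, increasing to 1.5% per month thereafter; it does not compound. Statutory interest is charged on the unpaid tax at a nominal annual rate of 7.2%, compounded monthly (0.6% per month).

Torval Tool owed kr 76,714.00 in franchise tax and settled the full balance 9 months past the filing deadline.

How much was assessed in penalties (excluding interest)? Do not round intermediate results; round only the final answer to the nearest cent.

kr 9,589.25

Penalty, months 1–2: 2 × 1% × kr 76,714.00 = kr 1,534.28
Penalty, months 3–9: 7 × 1.5% × kr 76,714.00 = kr 8,054.97
Total penalty = kr 1,534.28 + kr 8,054.97 = kr 9,589.25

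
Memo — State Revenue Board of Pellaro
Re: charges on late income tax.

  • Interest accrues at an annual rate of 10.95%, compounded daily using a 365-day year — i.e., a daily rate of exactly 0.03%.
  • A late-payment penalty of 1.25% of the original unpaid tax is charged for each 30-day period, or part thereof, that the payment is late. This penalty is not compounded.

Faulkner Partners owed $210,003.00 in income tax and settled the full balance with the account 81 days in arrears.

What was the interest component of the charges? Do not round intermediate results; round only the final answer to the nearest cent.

$5,164.80

Interest: $210,003.00 × ((1 + 0.0003)^81 − 1) = $210,003.00 × 0.02459392… = $5,164.7964…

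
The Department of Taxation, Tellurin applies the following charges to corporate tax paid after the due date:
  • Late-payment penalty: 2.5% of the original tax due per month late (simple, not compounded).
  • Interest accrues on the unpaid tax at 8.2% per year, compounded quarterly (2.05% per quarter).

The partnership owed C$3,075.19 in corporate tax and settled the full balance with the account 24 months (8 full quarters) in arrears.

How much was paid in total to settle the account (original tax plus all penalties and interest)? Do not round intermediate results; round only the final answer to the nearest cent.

Late-payment penalty: 24 × 2.5% × C$3,075.19 = C$1,845.11…
Interest: C$3,075.19 × ((1 + 0.0205)^8 − 1) = C$3,075.19 × 0.1762620… = C$542.0392…
Total = C$3,075.19 + C$1,845.1140 + C$542.0392… = C$5,462.34

C$5,462.34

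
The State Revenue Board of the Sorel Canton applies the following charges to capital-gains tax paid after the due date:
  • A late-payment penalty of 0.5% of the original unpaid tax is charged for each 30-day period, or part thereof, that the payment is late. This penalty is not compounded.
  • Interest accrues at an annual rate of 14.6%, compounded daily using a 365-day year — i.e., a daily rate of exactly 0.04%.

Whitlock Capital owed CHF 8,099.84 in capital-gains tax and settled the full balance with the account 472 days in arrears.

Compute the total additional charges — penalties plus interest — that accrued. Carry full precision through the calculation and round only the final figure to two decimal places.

CHF 2,330.76

Penalty periods: ⌈472/30⌉ = 16; penalty = 16 × 0.5% × CHF 8,099.84 = CHF 647.99…
Interest: CHF 8,099.84 × ((1 + 0.0004)^472 − 1) = CHF 8,099.84 × 0.20775377… = CHF 1,682.7723…
Penalties + interest = CHF 647.9872 + CHF 1,682.7723… = CHF 2,330.76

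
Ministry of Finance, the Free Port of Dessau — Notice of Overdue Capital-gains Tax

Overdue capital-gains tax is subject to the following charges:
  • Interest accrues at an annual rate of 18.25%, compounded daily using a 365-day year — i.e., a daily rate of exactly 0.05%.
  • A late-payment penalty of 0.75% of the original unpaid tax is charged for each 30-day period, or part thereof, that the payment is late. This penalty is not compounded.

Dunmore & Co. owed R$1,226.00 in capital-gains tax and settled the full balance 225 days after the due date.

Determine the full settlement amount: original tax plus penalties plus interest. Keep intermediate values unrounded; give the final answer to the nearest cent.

R$1,445.50

Penalty periods: ⌈225/30⌉ = 8; penalty = 8 × 0.75% × R$1,226.00 = R$73.56
Interest: R$1,226.00 × ((1 + 0.0005)^225 − 1) = R$1,226.00 × 0.11904079… = R$145.9440…
Total = R$1,226.00 + R$73.5600 + R$145.9440… = R$1,445.50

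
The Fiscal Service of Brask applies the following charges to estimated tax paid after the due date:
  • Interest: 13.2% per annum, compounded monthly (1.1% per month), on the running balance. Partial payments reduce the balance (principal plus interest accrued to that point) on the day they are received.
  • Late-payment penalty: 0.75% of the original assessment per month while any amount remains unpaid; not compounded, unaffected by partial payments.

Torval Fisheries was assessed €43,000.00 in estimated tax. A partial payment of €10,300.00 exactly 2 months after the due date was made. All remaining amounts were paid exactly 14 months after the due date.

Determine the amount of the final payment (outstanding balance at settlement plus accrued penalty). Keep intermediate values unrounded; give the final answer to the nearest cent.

Balance at month 2: €43,000.0000 × (1 + 0.011)^2 = €43,951.2030
After €10,300.00 payment: €43,951.2030 − €10,300.00 = €33,651.2030
Balance at month 14: €33,651.2030 × (1 + 0.011)^12 = €38,372.0023…
Penalty: 14 × 0.75% × €43,000.00 = €4,515.00
Final settlement = outstanding balance + penalty = €38,372.0023… + €4,515.00 = €42,887.00

€42,887.00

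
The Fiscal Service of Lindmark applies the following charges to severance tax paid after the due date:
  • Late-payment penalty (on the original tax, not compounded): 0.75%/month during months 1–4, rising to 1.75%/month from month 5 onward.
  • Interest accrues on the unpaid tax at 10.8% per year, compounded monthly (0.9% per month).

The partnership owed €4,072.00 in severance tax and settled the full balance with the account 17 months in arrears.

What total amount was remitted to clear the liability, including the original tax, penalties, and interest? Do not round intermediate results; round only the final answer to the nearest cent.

Penalty, months 1–4: 4 × 0.75% × €4,072.00 = €122.16
Penalty, months 5–17: 13 × 1.75% × €4,072.00 = €926.38
Interest: €4,072.00 × ((1 + 0.009)^17 − 1) = €4,072.00 × 0.1645277… = €669.9568…
Total = €4,072.00 + €1,048.5400 + €669.9568… = €5,790.50

€5,790.50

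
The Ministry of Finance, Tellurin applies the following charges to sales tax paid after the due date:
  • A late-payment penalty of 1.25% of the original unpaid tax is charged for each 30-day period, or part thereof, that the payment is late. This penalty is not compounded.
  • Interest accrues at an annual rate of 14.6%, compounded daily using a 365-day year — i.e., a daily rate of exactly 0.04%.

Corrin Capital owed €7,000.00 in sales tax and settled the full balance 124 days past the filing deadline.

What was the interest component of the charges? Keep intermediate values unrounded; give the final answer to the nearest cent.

Interest: €7,000.00 × ((1 + 0.0004)^124 − 1) = €7,000.00 × 0.05084025… = €355.8818…

€355.88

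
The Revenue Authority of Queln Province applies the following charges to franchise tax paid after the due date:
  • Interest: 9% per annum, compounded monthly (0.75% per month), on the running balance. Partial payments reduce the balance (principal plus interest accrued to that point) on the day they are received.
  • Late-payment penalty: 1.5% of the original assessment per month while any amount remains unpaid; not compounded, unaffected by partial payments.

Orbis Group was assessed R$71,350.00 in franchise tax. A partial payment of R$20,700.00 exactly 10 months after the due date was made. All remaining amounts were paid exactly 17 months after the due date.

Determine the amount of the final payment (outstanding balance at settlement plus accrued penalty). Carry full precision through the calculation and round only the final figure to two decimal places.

Balance at month 10: R$71,350.0000 × (1 + 0.0075)^10 = R$76,885.5146…
After R$20,700.00 payment: R$76,885.5146… − R$20,700.00 = R$56,185.5146…
Balance at month 17: R$56,185.5146… × (1 + 0.0075)^7 = R$59,202.4591…
Penalty: 17 × 1.5% × R$71,350.00 = R$18,194.25
Final settlement = outstanding balance + penalty = R$59,202.4591… + R$18,194.25 = R$77,396.71

R$77,396.71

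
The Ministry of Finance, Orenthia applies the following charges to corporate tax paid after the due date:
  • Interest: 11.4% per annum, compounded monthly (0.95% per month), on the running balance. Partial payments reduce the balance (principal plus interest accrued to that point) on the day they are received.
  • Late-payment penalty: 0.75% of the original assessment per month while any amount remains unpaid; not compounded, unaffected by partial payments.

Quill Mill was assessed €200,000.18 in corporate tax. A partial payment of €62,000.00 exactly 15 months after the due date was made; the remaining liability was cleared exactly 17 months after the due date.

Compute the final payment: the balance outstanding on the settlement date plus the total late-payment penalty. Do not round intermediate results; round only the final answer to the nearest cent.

€197,192.02

Balance at month 15: €200,000.1800 × (1 + 0.0095)^15 = €230,475.7494…
After €62,000.00 payment: €230,475.7494… − €62,000.00 = €168,475.7494…
Balance at month 17: €168,475.7494… × (1 + 0.0095)^2 = €171,691.9935…
Penalty: 17 × 0.75% × €200,000.18 = €25,500.02…
Final settlement = outstanding balance + penalty = €171,691.9935… + €25,500.02… = €197,192.02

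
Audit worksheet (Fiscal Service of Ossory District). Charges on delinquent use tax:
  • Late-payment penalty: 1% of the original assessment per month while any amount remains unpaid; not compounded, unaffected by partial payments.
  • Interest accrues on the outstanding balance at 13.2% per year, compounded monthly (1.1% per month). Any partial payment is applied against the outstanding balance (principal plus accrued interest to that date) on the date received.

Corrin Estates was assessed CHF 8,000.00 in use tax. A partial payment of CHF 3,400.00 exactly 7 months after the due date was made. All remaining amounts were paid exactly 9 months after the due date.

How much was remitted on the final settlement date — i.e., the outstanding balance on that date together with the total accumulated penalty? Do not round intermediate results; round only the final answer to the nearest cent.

Balance at month 7: CHF 8,000.0000 × (1 + 0.011)^7 = CHF 8,636.7048…
After CHF 3,400.00 payment: CHF 8,636.7048… − CHF 3,400.00 = CHF 5,236.7048…
Balance at month 9: CHF 5,236.7048… × (1 + 0.011)^2 = CHF 5,352.5460…
Penalty: 9 × 1% × CHF 8,000.00 = CHF 720.00
Final settlement = outstanding balance + penalty = CHF 5,352.5460… + CHF 720.00 = CHF 6,072.55

CHF 6,072.55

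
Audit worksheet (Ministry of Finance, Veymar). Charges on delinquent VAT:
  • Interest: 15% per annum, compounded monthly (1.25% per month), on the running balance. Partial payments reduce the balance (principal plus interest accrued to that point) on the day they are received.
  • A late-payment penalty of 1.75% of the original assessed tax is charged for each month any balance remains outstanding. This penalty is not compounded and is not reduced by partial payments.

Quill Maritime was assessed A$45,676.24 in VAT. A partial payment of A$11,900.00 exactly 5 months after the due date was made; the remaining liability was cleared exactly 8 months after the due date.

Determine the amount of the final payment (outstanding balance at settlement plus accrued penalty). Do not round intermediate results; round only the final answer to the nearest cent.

Balance at month 5: A$45,676.2400 × (1 + 0.0125)^5 = A$48,603.2718…
After A$11,900.00 payment: A$48,603.2718… − A$11,900.00 = A$36,703.2718…
Balance at month 8: A$36,703.2718… × (1 + 0.0125)^3 = A$38,096.9209…
Penalty: 8 × 1.75% × A$45,676.24 = A$6,394.67…
Final settlement = outstanding balance + penalty = A$38,096.9209… + A$6,394.67… = A$44,491.59

A$44,491.59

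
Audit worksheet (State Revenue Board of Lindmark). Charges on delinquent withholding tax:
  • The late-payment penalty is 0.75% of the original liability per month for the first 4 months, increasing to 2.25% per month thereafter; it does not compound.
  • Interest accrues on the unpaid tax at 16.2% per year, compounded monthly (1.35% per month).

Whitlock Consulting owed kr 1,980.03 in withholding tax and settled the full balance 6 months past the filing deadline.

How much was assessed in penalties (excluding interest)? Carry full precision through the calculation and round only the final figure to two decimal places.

kr 148.50

Penalty, months 1–4: 4 × 0.75% × kr 1,980.03 = kr 59.40…
Penalty, months 5–6: 2 × 2.25% × kr 1,980.03 = kr 89.10…
Total penalty = kr 59.40… + kr 89.10… = kr 148.50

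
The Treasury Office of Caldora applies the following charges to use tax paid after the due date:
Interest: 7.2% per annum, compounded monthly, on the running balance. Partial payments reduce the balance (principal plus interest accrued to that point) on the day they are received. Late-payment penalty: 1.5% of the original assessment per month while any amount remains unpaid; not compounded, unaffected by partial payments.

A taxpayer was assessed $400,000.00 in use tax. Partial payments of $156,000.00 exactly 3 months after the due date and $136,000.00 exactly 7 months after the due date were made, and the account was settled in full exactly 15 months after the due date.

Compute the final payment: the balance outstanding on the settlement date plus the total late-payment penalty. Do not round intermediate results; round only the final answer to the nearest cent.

$217,275.11

Monthly rate = 7.2% ÷ 12 = 0.6%
Balance at month 3: $400,000.0000 × (1 + 0.006)^3 = $407,243.2864
After $156,000.00 payment: $407,243.2864 − $156,000.00 = $251,243.2864
Balance at month 7: $251,243.2864 × (1 + 0.006)^4 = $257,327.6112…
After $136,000.00 payment: $257,327.6112… − $136,000.00 = $121,327.6112…
Balance at month 15: $121,327.6112… × (1 + 0.006)^8 = $127,275.1134…
Penalty: 15 × 1.5% × $400,000.00 = $90,000.00
Final settlement = outstanding balance + penalty = $127,275.1134… + $90,000.00 = $217,275.11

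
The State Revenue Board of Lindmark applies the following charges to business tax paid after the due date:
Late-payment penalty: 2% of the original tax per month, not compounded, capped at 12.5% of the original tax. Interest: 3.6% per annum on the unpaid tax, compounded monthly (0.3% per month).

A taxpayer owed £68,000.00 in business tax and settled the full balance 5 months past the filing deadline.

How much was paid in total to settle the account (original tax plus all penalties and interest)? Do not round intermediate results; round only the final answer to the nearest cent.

£75,826.14

Penalty: 5 × 2% × £68,000.00 = £6,800.00 (below the 12.5% cap of £8,500.00)
Interest: £68,000.00 × ((1 + 0.003)^5 − 1) = £68,000.00 × 0.0150903… = £1,026.1384…
Total = £68,000.00 + £6,800.0000 + £1,026.1384… = £75,826.14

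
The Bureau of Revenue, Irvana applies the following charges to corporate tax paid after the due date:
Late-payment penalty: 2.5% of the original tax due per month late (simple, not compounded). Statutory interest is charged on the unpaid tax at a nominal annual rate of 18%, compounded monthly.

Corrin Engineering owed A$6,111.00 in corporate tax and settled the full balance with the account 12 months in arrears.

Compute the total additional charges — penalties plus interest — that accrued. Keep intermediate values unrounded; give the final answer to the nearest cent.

Late-payment penalty = 2.5% × A$6,111.00 × 12 mo = A$1,833.30
Interest (18%/yr ÷ 12 = 1.5%/month): A$6,111.00 × ((1 + 0.015)^12 − 1) = A$1,195.4226…
Penalties + interest = A$1,833.3000 + A$1,195.4226… = A$3,028.72

A$3,028.72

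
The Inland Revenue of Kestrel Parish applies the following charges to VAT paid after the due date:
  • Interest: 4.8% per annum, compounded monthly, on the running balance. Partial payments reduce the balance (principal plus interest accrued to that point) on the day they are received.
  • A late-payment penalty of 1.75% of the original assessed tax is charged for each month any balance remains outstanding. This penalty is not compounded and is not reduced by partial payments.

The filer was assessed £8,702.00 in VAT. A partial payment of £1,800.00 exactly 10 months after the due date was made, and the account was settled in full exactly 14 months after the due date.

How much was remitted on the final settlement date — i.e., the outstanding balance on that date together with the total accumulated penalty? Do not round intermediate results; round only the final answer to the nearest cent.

Monthly rate = 4.8% ÷ 12 = 0.4%
Balance at month 10: £8,702.0000 × (1 + 0.004)^10 = £9,056.4127…
After £1,800.00 payment: £9,056.4127… − £1,800.00 = £7,256.4127…
Balance at month 14: £7,256.4127… × (1 + 0.004)^4 = £7,373.2138…
Penalty: 14 × 1.75% × £8,702.00 = £2,131.99
Final settlement = outstanding balance + penalty = £7,373.2138… + £2,131.99 = £9,505.20

£9,505.20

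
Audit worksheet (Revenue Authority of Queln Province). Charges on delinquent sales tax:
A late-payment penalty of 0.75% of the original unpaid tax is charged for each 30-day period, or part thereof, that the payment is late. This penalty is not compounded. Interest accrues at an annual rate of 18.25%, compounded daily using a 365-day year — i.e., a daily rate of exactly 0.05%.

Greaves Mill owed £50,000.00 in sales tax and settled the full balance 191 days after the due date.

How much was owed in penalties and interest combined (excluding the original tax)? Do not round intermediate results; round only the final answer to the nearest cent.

Penalty periods: ⌈191/30⌉ = 7; penalty = 7 × 0.75% × £50,000.00 = £2,625.00
Interest: £50,000.00 × ((1 + 0.0005)^191 − 1) = £50,000.00 × 0.10018256… = £5,009.1282…
Penalties + interest = £2,625.0000 + £5,009.1282… = £7,634.13

£7,634.13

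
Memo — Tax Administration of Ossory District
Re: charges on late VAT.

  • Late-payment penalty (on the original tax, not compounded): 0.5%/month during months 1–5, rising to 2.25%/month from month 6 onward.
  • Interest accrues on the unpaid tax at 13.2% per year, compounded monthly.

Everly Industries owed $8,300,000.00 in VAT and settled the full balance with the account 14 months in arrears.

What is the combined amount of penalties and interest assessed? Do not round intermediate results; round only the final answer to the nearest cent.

$3,261,986.88

Penalty, months 1–5: 5 × 0.5% × $8,300,000.00 = $207,500.00
Penalty, months 6–14: 9 × 2.25% × $8,300,000.00 = $1,680,750.00
Interest (13.2%/yr ÷ 12 = 1.1%/month): $8,300,000.00 × ((1 + 0.011)^14 − 1) = $1,373,736.8799…
Penalties + interest = $1,888,250.0000 + $1,373,736.8799… = $3,261,986.88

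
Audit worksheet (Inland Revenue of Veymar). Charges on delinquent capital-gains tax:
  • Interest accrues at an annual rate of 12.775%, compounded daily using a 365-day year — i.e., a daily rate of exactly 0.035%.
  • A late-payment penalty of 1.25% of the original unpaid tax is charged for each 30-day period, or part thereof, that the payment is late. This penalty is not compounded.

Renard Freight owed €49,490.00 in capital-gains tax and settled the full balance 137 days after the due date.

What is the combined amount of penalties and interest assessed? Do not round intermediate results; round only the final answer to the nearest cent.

Penalty periods: ⌈137/30⌉ = 5; penalty = 5 × 1.25% × €49,490.00 = €3,093.13…
Interest: €49,490.00 × ((1 + 0.00035)^137 − 1) = €49,490.00 × 0.04910940… = €2,430.4240…
Penalties + interest = €3,093.1250 + €2,430.4240… = €5,523.55

€5,523.55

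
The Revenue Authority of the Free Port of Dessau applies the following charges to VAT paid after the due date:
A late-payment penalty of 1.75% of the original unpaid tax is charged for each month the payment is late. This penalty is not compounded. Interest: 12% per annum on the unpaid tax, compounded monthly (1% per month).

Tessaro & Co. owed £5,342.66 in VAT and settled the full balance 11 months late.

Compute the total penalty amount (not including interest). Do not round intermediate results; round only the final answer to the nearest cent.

£1,028.46

Late-payment penalty: 11 × 1.75% × £5,342.66 = £1,028.46…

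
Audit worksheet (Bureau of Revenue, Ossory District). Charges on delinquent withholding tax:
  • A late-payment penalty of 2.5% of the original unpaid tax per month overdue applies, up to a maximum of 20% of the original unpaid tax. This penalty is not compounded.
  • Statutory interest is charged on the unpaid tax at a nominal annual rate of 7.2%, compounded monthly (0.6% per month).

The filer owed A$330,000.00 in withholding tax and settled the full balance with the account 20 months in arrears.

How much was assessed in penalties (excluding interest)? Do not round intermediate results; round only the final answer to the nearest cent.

A$66,000.00

Penalty (uncapped): 20 × 2.5% × A$330,000.00 = A$165,000.00; cap = 20% × A$330,000.00 = A$66,000.00 → penalty = A$66,000.00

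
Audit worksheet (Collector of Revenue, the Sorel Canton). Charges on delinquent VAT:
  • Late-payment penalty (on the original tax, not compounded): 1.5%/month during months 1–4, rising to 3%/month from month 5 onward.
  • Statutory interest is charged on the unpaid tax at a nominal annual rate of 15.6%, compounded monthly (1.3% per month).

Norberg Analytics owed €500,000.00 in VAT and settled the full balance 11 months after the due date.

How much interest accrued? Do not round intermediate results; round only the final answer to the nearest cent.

Interest: €500,000.00 × ((1 + 0.013)^11 − 1) = €500,000.00 × 0.1526671… = €76,333.5520…

€76,333.55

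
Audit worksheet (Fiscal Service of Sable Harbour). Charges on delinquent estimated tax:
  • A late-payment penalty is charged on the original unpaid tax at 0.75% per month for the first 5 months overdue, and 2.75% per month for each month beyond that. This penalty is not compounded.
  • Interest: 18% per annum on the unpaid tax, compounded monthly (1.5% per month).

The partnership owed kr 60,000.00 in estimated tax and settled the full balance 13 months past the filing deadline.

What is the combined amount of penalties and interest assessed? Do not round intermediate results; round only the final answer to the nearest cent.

Penalty, months 1–5: 5 × 0.75% × kr 60,000.00 = kr 2,250.00
Penalty, months 6–13: 8 × 2.75% × kr 60,000.00 = kr 13,200.00
Interest: kr 60,000.00 × ((1 + 0.015)^13 − 1) = kr 60,000.00 × 0.2135524… = kr 12,813.1466…
Penalties + interest = kr 15,450.0000 + kr 12,813.1466… = kr 28,263.15

kr 28,263.15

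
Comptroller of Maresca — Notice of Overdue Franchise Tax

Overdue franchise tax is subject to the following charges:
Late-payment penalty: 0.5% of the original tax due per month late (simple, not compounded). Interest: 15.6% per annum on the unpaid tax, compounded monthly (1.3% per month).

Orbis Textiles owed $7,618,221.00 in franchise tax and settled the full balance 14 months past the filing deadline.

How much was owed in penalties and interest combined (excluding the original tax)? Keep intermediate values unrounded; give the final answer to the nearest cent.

Late-payment penalty: 14 × 0.5% × $7,618,221.00 = $533,275.47
Interest: $7,618,221.00 × ((1 + 0.013)^14 − 1) = $7,618,221.00 × 0.1982081… = $1,509,992.7716…
Penalties + interest = $533,275.4700 + $1,509,992.7716… = $2,043,268.24

$2,043,268.24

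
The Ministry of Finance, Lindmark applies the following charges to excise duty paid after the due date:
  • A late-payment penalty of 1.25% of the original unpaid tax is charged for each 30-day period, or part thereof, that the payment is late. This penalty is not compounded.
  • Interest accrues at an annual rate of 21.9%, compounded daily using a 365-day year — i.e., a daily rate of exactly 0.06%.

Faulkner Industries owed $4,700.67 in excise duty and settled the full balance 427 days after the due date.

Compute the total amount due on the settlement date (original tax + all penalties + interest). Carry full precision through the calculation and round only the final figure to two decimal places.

Penalty periods: ⌈427/30⌉ = 15; penalty = 15 × 1.25% × $4,700.67 = $881.38…
Interest: $4,700.67 × ((1 + 0.0006)^427 − 1) = $4,700.67 × 0.29191184… = $1,372.1812…
Total = $4,700.67 + $881.3756… + $1,372.1812… = $6,954.23

$6,954.23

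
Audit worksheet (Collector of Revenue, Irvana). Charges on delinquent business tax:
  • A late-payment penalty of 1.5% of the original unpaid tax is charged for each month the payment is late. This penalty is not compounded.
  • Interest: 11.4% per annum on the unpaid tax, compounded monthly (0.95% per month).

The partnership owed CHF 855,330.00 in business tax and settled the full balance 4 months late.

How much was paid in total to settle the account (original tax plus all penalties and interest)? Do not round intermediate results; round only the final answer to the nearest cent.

CHF 939,618.44

Late-payment penalty: 4 × 1.5% × CHF 855,330.00 = CHF 51,319.80
Interest: CHF 855,330.00 × ((1 + 0.0095)^4 − 1) = CHF 855,330.00 × 0.0385449… = CHF 32,968.6415…
Total = CHF 855,330.00 + CHF 51,319.8000 + CHF 32,968.6415… = CHF 939,618.44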